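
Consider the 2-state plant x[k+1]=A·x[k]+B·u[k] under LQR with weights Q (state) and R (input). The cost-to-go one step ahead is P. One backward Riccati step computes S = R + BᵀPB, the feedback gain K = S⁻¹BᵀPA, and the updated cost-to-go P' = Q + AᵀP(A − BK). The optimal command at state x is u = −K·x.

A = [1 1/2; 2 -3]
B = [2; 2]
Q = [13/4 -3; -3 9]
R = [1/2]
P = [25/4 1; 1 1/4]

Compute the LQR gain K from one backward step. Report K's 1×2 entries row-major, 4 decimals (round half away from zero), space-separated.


BᵀP = [14.5000 2.5000]
S = R + BᵀPB = [1/2] + [34.0000] = [34.5000]
BᵀPA = [19.5000 -0.2500]
K = S⁻¹·BᵀPA = [0.5652 -0.0072]
A−BK = [-0.1304 0.5145; 0.8696 -2.9855]
AᵀP(A−BK) = [0.2283 -0.2337; -0.2337 0.8107]
P' = Q + AᵀP(A−BK) = [3.4783 -3.2337; -3.2337 9.8107]
tr(P') = 13.2889

0.5652 -0.0072


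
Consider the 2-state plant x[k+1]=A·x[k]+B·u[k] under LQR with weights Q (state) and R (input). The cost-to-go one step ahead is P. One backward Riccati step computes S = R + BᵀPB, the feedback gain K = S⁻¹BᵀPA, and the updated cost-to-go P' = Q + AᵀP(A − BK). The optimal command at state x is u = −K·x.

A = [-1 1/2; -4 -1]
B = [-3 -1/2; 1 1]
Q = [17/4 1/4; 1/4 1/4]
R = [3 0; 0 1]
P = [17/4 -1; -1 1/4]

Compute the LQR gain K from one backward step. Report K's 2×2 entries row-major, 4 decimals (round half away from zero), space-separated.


0.0222 -0.1847 -0.0302 -0.1337

BᵀP = [-13.7500 3.2500; -3.1250 0.7500]
S = R + BᵀPB = [3 0; 0 1] + [44.5000 10.1250; 10.1250 2.3125] = [47.5000 10.1250; 10.1250 3.3125]
BᵀPA = [0.7500 -10.1250; 0.1250 -2.3125]
K = S⁻¹·BᵀPA = [0.0222 -0.1847; -0.0302 -0.1337]
A−BK = [-0.9484 -0.1208; -3.9920 -0.6817]
AᵀP(A−BK) = [0.2371 0.0302; 0.0302 0.1337]
P' = Q + AᵀP(A−BK) = [4.4871 0.2802; 0.2802 0.3837]
tr(P') = 4.8708


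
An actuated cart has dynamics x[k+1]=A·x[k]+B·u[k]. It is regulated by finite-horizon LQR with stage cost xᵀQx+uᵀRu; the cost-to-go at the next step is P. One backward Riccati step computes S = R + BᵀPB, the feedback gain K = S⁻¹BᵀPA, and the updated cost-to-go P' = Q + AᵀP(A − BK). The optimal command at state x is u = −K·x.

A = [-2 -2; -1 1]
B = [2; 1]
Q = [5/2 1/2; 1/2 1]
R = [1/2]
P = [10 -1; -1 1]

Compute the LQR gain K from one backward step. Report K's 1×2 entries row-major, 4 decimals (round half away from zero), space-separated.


BᵀP = [19.0000 -1.0000]
S = R + BᵀPB = [1/2] + [37.0000] = [37.5000]
BᵀPA = [-37.0000 -39.0000]
K = S⁻¹·BᵀPA = [-0.9867 -1.0400]
A−BK = [-0.0267 0.0800; -0.0133 2.0400]
AᵀP(A−BK) = [0.4933 0.5200; 0.5200 4.4400]
P' = Q + AᵀP(A−BK) = [2.9933 1.0200; 1.0200 5.4400]
tr(P') = 8.4333

-0.9867 -1.0400


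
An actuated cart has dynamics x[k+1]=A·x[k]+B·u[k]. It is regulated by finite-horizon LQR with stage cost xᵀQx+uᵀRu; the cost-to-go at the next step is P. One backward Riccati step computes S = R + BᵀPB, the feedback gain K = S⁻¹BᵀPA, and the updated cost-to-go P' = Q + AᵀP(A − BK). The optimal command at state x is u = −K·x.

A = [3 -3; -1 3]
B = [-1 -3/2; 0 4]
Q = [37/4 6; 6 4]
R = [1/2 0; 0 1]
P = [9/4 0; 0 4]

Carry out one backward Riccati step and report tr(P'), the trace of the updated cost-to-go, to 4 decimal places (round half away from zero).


BᵀP = [-2.2500 0.0000; -3.3750 16.0000]
S = R + BᵀPB = [1/2 0; 0 1] + [2.2500 3.3750; 3.3750 69.0625] = [2.7500 3.3750; 3.3750 70.0625]
BᵀPA = [-6.7500 6.7500; -26.1250 58.1250]
K = S⁻¹·BᵀPA = [-2.1224 1.5266; -0.2706 0.7561]
A−BK = [0.4716 -0.3393; 0.0826 -0.0243]
AᵀP(A−BK) = [2.8533 -2.1927; -2.1927 1.9983]
P' = Q + AᵀP(A−BK) = [12.1033 3.8073; 3.8073 5.9983]
tr(P') = 18.1016

18.1016


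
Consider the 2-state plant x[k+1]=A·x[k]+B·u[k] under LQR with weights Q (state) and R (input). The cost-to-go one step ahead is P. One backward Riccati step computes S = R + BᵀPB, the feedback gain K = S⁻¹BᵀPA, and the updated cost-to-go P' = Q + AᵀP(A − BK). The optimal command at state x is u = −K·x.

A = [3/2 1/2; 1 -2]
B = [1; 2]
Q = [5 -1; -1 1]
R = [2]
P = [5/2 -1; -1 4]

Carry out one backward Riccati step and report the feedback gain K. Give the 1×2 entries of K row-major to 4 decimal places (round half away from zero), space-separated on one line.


BᵀP = [0.5000 7.0000]
S = R + BᵀPB = [2] + [14.5000] = [16.5000]
BᵀPA = [7.7500 -13.7500]
K = S⁻¹·BᵀPA = [0.4697 -0.8333]
A−BK = [1.0303 1.3333; 0.0606 -0.3333]
AᵀP(A−BK) = [2.9848 2.8333; 2.8333 7.1667]
P' = Q + AᵀP(A−BK) = [7.9848 1.8333; 1.8333 8.1667]
tr(P') = 16.1515

0.4697 -0.8333


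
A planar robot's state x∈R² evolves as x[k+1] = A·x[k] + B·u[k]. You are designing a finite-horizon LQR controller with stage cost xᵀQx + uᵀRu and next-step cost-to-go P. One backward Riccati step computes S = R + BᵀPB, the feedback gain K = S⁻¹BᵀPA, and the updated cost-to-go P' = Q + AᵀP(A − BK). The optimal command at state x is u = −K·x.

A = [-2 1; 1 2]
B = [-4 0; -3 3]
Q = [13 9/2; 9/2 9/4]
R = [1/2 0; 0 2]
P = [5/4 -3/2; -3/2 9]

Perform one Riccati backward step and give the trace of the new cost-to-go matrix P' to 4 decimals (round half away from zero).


16.9561

BᵀP = [-0.5000 -21.0000; -4.5000 27.0000]
S = R + BᵀPB = [1/2 0; 0 2] + [65.0000 -63.0000; -63.0000 81.0000] = [65.5000 -63.0000; -63.0000 83.0000]
BᵀPA = [-20.0000 -42.5000; 36.0000 49.5000]
K = S⁻¹·BᵀPA = [0.4143 -0.2787; 0.7482 0.3848]
A−BK = [-0.3428 -0.1148; -0.0017 0.0094]
AᵀP(A−BK) = [1.3506 0.5717; 0.5717 0.3555]
P' = Q + AᵀP(A−BK) = [14.3506 5.0717; 5.0717 2.6055]
tr(P') = 16.9561


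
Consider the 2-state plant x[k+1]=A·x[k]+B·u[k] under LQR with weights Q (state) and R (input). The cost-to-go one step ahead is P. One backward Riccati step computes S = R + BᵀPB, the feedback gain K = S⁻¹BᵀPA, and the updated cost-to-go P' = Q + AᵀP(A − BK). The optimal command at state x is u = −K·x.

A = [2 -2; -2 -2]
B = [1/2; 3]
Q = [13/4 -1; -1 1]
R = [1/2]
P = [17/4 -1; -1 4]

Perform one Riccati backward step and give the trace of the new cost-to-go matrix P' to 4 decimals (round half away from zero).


BᵀP = [-0.8750 11.5000]
S = R + BᵀPB = [1/2] + [34.0625] = [34.5625]
BᵀPA = [-24.7500 -21.2500]
K = S⁻¹·BᵀPA = [-0.7161 -0.6148]
A−BK = [2.3580 -1.6926; 0.1483 -0.1555]
AᵀP(A−BK) = [23.2767 -16.2170; -16.2170 11.9349]
P' = Q + AᵀP(A−BK) = [26.5267 -17.2170; -17.2170 12.9349]
tr(P') = 39.4616

39.4616


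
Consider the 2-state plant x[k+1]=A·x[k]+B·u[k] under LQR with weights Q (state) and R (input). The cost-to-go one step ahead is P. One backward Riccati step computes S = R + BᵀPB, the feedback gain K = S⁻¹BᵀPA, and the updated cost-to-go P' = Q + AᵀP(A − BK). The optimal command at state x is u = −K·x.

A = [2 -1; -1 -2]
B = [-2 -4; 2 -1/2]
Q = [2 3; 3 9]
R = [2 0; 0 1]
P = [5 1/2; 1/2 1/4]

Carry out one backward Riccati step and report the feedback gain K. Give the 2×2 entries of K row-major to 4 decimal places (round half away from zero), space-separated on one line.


BᵀP = [-9.0000 -0.5000; -20.2500 -2.1250]
S = R + BᵀPB = [2 0; 0 1] + [17.0000 36.2500; 36.2500 82.0625] = [19.0000 36.2500; 36.2500 83.0625]
BᵀPA = [-17.5000 10.0000; -38.3750 24.5000]
K = S⁻¹·BᵀPA = [-0.2366 -0.2177; -0.3587 0.3900]
A−BK = [0.0918 0.1245; -0.7061 -1.3696]
AᵀP(A−BK) = [0.3426 0.1552; 0.1552 0.6228]
P' = Q + AᵀP(A−BK) = [2.3426 3.1552; 3.1552 9.6228]
tr(P') = 11.9655

-0.2366 -0.2177 -0.3587 0.3900


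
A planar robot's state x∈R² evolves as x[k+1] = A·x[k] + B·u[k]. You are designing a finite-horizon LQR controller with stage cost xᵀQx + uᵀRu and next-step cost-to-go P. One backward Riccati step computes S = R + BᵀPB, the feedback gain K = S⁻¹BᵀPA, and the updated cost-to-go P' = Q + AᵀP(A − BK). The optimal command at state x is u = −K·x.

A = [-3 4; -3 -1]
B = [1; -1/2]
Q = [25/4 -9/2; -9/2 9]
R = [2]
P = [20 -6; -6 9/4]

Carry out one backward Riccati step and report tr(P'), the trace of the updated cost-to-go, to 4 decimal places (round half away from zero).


BᵀP = [23.0000 -7.1250]
S = R + BᵀPB = [2] + [26.5625] = [28.5625]
BᵀPA = [-47.6250 99.1250]
K = S⁻¹·BᵀPA = [-1.6674 3.4705]
A−BK = [-1.3326 0.5295; -3.8337 0.7352]
AᵀP(A−BK) = [12.8403 -13.9694; -13.9694 26.2407]
P' = Q + AᵀP(A−BK) = [19.0903 -18.4694; -18.4694 35.2407]
tr(P') = 54.3310

54.3310


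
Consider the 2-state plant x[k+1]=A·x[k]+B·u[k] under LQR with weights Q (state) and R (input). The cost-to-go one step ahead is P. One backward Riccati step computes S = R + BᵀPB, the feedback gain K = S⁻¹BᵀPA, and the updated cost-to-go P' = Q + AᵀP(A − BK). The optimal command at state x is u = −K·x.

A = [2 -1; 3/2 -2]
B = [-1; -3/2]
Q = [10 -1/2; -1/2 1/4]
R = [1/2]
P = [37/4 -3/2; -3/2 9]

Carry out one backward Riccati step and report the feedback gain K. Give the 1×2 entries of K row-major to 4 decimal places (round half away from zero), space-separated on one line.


-1.2549 1.2157

BᵀP = [-7.0000 -12.0000]
S = R + BᵀPB = [1/2] + [25.0000] = [25.5000]
BᵀPA = [-32.0000 31.0000]
K = S⁻¹·BᵀPA = [-1.2549 1.2157]
A−BK = [0.7451 0.2157; -0.3824 -0.1765]
AᵀP(A−BK) = [8.0931 1.6520; 1.6520 1.5637]
P' = Q + AᵀP(A−BK) = [18.0931 1.1520; 1.1520 1.8137]
tr(P') = 19.9069


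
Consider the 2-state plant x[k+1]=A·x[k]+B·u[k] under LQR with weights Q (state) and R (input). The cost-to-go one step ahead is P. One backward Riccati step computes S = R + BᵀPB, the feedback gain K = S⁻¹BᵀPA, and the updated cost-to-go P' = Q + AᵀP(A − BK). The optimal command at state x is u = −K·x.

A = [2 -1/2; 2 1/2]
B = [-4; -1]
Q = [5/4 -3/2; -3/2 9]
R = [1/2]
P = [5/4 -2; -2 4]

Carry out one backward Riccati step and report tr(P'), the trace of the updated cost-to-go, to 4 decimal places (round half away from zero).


15.6507

BᵀP = [-3.0000 4.0000]
S = R + BᵀPB = [1/2] + [8.0000] = [8.5000]
BᵀPA = [2.0000 3.5000]
K = S⁻¹·BᵀPA = [0.2353 0.4118]
A−BK = [2.9412 1.1471; 2.2353 0.9118]
AᵀP(A−BK) = [4.5294 1.9265; 1.9265 0.8713]
P' = Q + AᵀP(A−BK) = [5.7794 0.4265; 0.4265 9.8713]
tr(P') = 15.6507


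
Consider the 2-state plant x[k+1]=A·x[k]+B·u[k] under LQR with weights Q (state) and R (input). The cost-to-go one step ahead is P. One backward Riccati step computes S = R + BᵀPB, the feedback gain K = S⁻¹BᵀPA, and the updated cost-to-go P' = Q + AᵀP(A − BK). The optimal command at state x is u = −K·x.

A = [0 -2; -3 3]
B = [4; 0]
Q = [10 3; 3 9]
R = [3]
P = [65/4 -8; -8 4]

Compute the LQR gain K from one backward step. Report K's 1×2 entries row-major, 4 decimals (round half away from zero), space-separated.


BᵀP = [65.0000 -32.0000]
S = R + BᵀPB = [3] + [260.0000] = [263.0000]
BᵀPA = [96.0000 -226.0000]
K = S⁻¹·BᵀPA = [0.3650 -0.8593]
A−BK = [-1.4601 1.4373; -3.0000 3.0000]
AᵀP(A−BK) = [0.9582 -1.5057; -1.5057 2.7947]
P' = Q + AᵀP(A−BK) = [10.9582 1.4943; 1.4943 11.7947]
tr(P') = 22.7529

0.3650 -0.8593


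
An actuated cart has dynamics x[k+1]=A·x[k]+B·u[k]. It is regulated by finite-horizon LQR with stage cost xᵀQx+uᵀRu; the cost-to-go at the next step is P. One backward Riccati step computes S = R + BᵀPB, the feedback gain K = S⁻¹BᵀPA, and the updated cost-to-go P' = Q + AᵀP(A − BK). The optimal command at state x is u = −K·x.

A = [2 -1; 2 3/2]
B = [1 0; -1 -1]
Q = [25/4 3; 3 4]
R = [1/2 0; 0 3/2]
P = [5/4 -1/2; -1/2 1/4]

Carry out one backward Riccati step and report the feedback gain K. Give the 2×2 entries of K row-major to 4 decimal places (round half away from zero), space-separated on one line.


BᵀP = [1.7500 -0.7500; 0.5000 -0.2500]
S = R + BᵀPB = [1/2 0; 0 3/2] + [2.5000 0.7500; 0.7500 0.2500] = [3.0000 0.7500; 0.7500 1.7500]
BᵀPA = [2.0000 -2.8750; 0.5000 -0.8750]
K = S⁻¹·BᵀPA = [0.6667 -0.9333; 0.0000 -0.1000]
A−BK = [1.3333 -0.0667; 2.6667 0.4667]
AᵀP(A−BK) = [0.6667 -0.3333; -0.3333 0.5417]
P' = Q + AᵀP(A−BK) = [6.9167 2.6667; 2.6667 4.5417]
tr(P') = 11.4583

0.6667 -0.9333 0.0000 -0.1000


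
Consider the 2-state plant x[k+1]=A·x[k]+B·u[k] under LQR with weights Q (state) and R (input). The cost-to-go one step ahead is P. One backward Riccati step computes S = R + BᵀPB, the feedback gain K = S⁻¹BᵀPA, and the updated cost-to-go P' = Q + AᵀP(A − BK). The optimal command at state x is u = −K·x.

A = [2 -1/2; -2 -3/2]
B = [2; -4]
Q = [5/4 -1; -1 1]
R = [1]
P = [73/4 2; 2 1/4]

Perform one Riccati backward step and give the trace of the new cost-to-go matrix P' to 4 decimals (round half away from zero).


4.1889

BᵀP = [28.5000 3.0000]
S = R + BᵀPB = [1] + [45.0000] = [46.0000]
BᵀPA = [51.0000 -18.7500]
K = S⁻¹·BᵀPA = [1.1087 -0.4076]
A−BK = [-0.2174 0.3152; 2.4348 -3.1304]
AᵀP(A−BK) = [1.4565 -0.7120; -0.7120 0.4823]
P' = Q + AᵀP(A−BK) = [2.7065 -1.7120; -1.7120 1.4823]
tr(P') = 4.1889


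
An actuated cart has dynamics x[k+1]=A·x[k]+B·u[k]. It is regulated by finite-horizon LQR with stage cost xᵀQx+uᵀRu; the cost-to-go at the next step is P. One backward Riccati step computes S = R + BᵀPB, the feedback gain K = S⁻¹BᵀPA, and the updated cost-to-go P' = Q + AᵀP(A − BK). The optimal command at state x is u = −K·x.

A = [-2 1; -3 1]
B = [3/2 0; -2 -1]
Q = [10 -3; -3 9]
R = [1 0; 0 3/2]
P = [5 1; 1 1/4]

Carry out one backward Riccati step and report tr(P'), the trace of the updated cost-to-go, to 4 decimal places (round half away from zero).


BᵀP = [5.5000 1.0000; -1.0000 -0.2500]
S = R + BᵀPB = [1 0; 0 3/2] + [6.2500 -1.0000; -1.0000 0.2500] = [7.2500 -1.0000; -1.0000 1.7500]
BᵀPA = [-14.0000 6.5000; 2.7500 -1.2500]
K = S⁻¹·BᵀPA = [-1.8610 0.8663; 0.5080 -0.2193]
A−BK = [0.7914 -0.2995; -6.2139 2.5134]
AᵀP(A−BK) = [6.7995 -3.0187; -3.0187 1.3449]
P' = Q + AᵀP(A−BK) = [16.7995 -6.0187; -6.0187 10.3449]
tr(P') = 27.1444

27.1444


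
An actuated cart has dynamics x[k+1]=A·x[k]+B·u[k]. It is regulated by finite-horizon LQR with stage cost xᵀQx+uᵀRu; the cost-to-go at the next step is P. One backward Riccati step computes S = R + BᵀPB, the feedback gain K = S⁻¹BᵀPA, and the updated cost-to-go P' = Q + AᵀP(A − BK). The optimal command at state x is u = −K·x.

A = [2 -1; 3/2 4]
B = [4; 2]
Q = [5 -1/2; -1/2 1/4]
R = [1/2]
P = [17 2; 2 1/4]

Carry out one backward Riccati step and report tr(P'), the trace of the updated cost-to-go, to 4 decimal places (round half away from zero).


5.6584

BᵀP = [72.0000 8.5000]
S = R + BᵀPB = [1/2] + [305.0000] = [305.5000]
BᵀPA = [156.7500 -38.0000]
K = S⁻¹·BᵀPA = [0.5131 -0.1244]
A−BK = [-0.0524 -0.5025; 0.4738 4.2488]
AᵀP(A−BK) = [0.1351 -0.0025; -0.0025 0.2733]
P' = Q + AᵀP(A−BK) = [5.1351 -0.5025; -0.5025 0.5233]
tr(P') = 5.6584


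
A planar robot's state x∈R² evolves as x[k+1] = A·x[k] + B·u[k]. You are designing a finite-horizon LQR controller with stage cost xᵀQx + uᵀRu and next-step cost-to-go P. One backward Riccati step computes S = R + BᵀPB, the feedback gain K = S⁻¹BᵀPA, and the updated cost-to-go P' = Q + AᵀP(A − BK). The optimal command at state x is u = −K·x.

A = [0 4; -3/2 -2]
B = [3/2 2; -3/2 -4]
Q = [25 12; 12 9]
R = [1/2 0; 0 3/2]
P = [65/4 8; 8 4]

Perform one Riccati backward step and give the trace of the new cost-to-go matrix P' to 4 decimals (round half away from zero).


BᵀP = [12.3750 6.0000; 0.5000 0.0000]
S = R + BᵀPB = [1/2 0; 0 3/2] + [9.5625 0.7500; 0.7500 1.0000] = [10.0625 0.7500; 0.7500 2.5000]
BᵀPA = [-9.0000 37.5000; 0.0000 2.0000]
K = S⁻¹·BᵀPA = [-0.9149 3.7510; 0.2745 -0.3253]
A−BK = [0.8234 -0.9759; -1.7745 2.3253]
AᵀP(A−BK) = [0.7662 -2.2414; -2.2414 7.9898]
P' = Q + AᵀP(A−BK) = [25.7662 9.7586; 9.7586 16.9898]
tr(P') = 42.7560

42.7560


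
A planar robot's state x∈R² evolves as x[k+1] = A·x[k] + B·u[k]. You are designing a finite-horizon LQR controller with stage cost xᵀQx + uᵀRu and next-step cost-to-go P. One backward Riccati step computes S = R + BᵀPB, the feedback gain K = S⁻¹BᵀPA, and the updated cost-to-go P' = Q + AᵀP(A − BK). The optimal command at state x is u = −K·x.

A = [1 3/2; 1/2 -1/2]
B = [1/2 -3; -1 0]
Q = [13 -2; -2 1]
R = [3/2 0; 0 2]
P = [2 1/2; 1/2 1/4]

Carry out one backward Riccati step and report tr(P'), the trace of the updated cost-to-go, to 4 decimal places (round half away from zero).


14.6832

BᵀP = [0.5000 0.0000; -6.0000 -1.5000]
S = R + BᵀPB = [3/2 0; 0 2] + [0.2500 -1.5000; -1.5000 18.0000] = [1.7500 -1.5000; -1.5000 20.0000]
BᵀPA = [0.5000 0.7500; -6.7500 -8.2500]
K = S⁻¹·BᵀPA = [-0.0038 0.0802; -0.3378 -0.4065]
A−BK = [-0.0115 0.2405; 0.4962 -0.4198]
AᵀP(A−BK) = [0.2844 0.2786; 0.2786 0.3989]
P' = Q + AᵀP(A−BK) = [13.2844 -1.7214; -1.7214 1.3989]
tr(P') = 14.6832


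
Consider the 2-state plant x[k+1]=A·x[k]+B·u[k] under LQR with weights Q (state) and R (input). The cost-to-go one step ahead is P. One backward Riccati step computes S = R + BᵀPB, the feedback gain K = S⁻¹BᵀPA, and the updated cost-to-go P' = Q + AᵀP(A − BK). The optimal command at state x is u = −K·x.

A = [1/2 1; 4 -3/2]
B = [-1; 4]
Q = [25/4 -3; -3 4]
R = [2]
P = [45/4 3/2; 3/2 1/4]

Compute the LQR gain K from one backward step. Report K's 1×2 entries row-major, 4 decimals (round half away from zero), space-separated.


-0.8810 -0.8571

BᵀP = [-5.2500 -0.5000]
S = R + BᵀPB = [2] + [3.2500] = [5.2500]
BᵀPA = [-4.6250 -4.5000]
K = S⁻¹·BᵀPA = [-0.8810 -0.8571]
A−BK = [-0.3810 0.1429; 7.5238 1.9286]
AᵀP(A−BK) = [8.7381 5.0357; 5.0357 3.4554]
P' = Q + AᵀP(A−BK) = [14.9881 2.0357; 2.0357 7.4554]
tr(P') = 22.4435


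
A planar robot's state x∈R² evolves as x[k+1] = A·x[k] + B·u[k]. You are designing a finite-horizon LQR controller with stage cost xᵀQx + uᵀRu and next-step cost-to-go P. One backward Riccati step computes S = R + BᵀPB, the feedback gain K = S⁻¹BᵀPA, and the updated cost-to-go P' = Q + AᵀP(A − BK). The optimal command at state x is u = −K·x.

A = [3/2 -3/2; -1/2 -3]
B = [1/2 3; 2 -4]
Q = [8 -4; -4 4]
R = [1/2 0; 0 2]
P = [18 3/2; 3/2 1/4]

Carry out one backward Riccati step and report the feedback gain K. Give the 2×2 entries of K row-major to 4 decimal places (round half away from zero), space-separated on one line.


0.5099 -1.3811 0.4124 -0.3007

BᵀP = [12.0000 1.2500; 48.0000 3.5000]
S = R + BᵀPB = [1/2 0; 0 2] + [8.5000 31.0000; 31.0000 130.0000] = [9.0000 31.0000; 31.0000 132.0000]
BᵀPA = [17.3750 -21.7500; 70.2500 -82.5000]
K = S⁻¹·BᵀPA = [0.5099 -1.3811; 0.4124 -0.3007]
A−BK = [0.0077 0.0925; 0.1300 -1.4405]
AᵀP(A−BK) = [0.4785 -0.6327; -0.6327 1.4075]
P' = Q + AᵀP(A−BK) = [8.4785 -4.6327; -4.6327 5.4075]
tr(P') = 13.8860


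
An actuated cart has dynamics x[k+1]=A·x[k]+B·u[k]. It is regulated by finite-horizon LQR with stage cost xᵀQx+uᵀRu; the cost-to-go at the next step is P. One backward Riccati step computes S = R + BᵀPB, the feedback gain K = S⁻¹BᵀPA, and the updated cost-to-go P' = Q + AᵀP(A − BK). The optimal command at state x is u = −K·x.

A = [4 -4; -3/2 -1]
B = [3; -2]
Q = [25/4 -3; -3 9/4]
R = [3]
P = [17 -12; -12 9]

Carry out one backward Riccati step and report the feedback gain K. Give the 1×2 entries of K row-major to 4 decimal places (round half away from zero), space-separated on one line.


1.1339 -0.7321

BᵀP = [75.0000 -54.0000]
S = R + BᵀPB = [3] + [333.0000] = [336.0000]
BᵀPA = [381.0000 -246.0000]
K = S⁻¹·BᵀPA = [1.1339 -0.7321]
A−BK = [0.5982 -1.8036; 0.7679 -2.4643]
AᵀP(A−BK) = [4.2232 -3.5536; -3.5536 4.8929]
P' = Q + AᵀP(A−BK) = [10.4732 -6.5536; -6.5536 7.1429]
tr(P') = 17.6161


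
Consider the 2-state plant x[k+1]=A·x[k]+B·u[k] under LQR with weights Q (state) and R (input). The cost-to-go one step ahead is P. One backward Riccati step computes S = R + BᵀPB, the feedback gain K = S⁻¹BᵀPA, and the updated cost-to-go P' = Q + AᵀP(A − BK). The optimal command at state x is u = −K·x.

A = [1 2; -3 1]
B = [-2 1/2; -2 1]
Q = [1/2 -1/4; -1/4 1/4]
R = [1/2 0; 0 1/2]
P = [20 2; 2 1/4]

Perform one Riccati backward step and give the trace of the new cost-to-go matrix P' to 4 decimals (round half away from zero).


BᵀP = [-44.0000 -4.5000; 12.0000 1.2500]
S = R + BᵀPB = [1/2 0; 0 1/2] + [97.0000 -26.5000; -26.5000 7.2500] = [97.5000 -26.5000; -26.5000 7.7500]
BᵀPA = [-30.5000 -92.5000; 8.2500 25.2500]
K = S⁻¹·BᵀPA = [-0.3326 -0.8946; -0.0726 0.1991]
A−BK = [0.3712 0.1112; -3.5925 -0.9883]
AᵀP(A−BK) = [0.7061 0.3220; 0.3220 0.4719]
P' = Q + AᵀP(A−BK) = [1.2061 0.0720; 0.0720 0.7219]
tr(P') = 1.9280

1.9280


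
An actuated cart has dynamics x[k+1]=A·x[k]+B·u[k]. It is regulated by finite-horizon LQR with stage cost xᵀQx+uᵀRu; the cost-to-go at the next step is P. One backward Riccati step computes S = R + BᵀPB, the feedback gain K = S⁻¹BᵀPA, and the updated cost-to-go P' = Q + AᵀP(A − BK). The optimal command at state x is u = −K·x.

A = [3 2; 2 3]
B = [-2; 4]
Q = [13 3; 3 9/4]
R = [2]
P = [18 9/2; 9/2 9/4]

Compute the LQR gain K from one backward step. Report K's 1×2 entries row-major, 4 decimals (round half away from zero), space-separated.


-1.4211 -0.9474

BᵀP = [-18.0000 0.0000]
S = R + BᵀPB = [2] + [36.0000] = [38.0000]
BᵀPA = [-54.0000 -36.0000]
K = S⁻¹·BᵀPA = [-1.4211 -0.9474]
A−BK = [0.1579 0.1053; 7.6842 6.7895]
AᵀP(A−BK) = [148.2632 128.8421; 128.8421 112.1447]
P' = Q + AᵀP(A−BK) = [161.2632 131.8421; 131.8421 114.3947]
tr(P') = 275.6579


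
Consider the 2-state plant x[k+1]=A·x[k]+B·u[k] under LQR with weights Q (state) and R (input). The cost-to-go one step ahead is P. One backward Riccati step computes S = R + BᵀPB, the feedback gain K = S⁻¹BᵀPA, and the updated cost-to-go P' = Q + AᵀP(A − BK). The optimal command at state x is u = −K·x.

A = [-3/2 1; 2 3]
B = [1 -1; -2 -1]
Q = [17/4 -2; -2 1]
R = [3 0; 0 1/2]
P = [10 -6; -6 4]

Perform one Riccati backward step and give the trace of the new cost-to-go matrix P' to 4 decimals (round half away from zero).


10.7062

BᵀP = [22.0000 -14.0000; -4.0000 2.0000]
S = R + BᵀPB = [3 0; 0 1/2] + [50.0000 -8.0000; -8.0000 2.0000] = [53.0000 -8.0000; -8.0000 2.5000]
BᵀPA = [-61.0000 -20.0000; 10.0000 2.0000]
K = S⁻¹·BᵀPA = [-1.0584 -0.4964; 0.6131 -0.7883]
A−BK = [0.1715 0.7080; 0.4964 1.2190]
AᵀP(A−BK) = [3.8066 1.6058; 1.6058 1.6496]
P' = Q + AᵀP(A−BK) = [8.0566 -0.3942; -0.3942 2.6496]
tr(P') = 10.7062


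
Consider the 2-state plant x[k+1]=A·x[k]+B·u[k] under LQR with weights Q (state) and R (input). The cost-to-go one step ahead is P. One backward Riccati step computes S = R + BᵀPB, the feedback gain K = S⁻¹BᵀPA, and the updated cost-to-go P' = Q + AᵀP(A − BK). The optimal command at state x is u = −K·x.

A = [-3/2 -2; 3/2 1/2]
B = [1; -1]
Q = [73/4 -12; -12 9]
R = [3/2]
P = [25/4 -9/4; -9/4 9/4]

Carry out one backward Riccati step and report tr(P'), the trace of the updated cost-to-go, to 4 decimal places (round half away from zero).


34.7823

BᵀP = [8.5000 -4.5000]
S = R + BᵀPB = [3/2] + [13.0000] = [14.5000]
BᵀPA = [-19.5000 -19.2500]
K = S⁻¹·BᵀPA = [-1.3448 -1.3276]
A−BK = [-0.1552 -0.6724; 0.1552 -0.8276]
AᵀP(A−BK) = [3.0259 2.9871; 2.9871 4.5065]
P' = Q + AᵀP(A−BK) = [21.2759 -9.0129; -9.0129 13.5065]
tr(P') = 34.7823


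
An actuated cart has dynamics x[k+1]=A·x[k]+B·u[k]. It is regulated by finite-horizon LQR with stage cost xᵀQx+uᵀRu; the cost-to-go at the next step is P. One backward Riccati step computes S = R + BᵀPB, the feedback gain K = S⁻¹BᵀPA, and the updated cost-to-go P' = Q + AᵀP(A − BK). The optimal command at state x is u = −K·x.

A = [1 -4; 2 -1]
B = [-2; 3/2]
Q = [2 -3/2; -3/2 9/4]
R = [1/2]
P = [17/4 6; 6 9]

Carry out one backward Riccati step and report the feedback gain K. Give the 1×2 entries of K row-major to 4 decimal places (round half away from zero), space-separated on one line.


2.0000 -2.0000

BᵀP = [0.5000 1.5000]
S = R + BᵀPB = [1/2] + [1.2500] = [1.7500]
BᵀPA = [3.5000 -3.5000]
K = S⁻¹·BᵀPA = [2.0000 -2.0000]
A−BK = [5.0000 -8.0000; -1.0000 2.0000]
AᵀP(A−BK) = [57.2500 -82.0000; -82.0000 118.0000]
P' = Q + AᵀP(A−BK) = [59.2500 -83.5000; -83.5000 120.2500]
tr(P') = 179.5000


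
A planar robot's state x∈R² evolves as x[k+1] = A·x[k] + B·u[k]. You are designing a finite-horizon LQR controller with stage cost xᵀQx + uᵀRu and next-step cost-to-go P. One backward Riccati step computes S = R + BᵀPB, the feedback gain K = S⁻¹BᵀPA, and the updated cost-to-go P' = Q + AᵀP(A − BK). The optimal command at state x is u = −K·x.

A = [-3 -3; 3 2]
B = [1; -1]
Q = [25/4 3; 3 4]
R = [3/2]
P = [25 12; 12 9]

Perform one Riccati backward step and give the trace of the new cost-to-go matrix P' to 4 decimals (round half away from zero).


BᵀP = [13.0000 3.0000]
S = R + BᵀPB = [3/2] + [10.0000] = [11.5000]
BᵀPA = [-30.0000 -33.0000]
K = S⁻¹·BᵀPA = [-2.6087 -2.8696]
A−BK = [-0.3913 -0.1304; 0.3913 -0.8696]
AᵀP(A−BK) = [11.7391 12.9130; 12.9130 22.3043]
P' = Q + AᵀP(A−BK) = [17.9891 15.9130; 15.9130 26.3043]
tr(P') = 44.2935

44.2935


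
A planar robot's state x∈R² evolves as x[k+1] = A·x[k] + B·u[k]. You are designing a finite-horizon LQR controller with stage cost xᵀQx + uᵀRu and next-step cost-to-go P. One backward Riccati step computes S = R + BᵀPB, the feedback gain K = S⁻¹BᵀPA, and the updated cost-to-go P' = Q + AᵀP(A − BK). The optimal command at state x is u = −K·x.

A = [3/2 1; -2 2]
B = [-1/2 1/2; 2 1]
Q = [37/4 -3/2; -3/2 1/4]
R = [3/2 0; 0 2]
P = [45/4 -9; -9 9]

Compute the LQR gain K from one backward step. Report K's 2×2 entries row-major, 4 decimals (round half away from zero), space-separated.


-1.4231 0.2569 0.2383 0.5983

BᵀP = [-23.6250 22.5000; -3.3750 4.5000]
S = R + BᵀPB = [3/2 0; 0 2] + [56.8125 10.6875; 10.6875 2.8125] = [58.3125 10.6875; 10.6875 4.8125]
BᵀPA = [-80.4375 21.3750; -14.0625 5.6250]
K = S⁻¹·BᵀPA = [-1.4231 0.2569; 0.2383 0.5983]
A−BK = [0.6693 0.8293; 0.6079 0.8879]
AᵀP(A−BK) = [4.1932 0.9532; 0.9532 2.3932]
P' = Q + AᵀP(A−BK) = [13.4432 -0.5468; -0.5468 2.6432]
tr(P') = 16.0865


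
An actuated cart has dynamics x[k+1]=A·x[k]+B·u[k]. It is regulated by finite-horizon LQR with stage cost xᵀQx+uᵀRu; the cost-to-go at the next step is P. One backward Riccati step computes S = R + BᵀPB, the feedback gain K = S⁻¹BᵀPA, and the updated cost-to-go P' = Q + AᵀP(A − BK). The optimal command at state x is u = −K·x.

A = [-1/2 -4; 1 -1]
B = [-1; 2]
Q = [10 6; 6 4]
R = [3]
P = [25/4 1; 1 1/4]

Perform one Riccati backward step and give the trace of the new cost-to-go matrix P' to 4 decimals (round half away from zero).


BᵀP = [-4.2500 -0.5000]
S = R + BᵀPB = [3] + [3.2500] = [6.2500]
BᵀPA = [1.6250 17.5000]
K = S⁻¹·BᵀPA = [0.2600 2.8000]
A−BK = [-0.2400 -1.2000; 0.4800 -6.6000]
AᵀP(A−BK) = [0.3900 4.2000; 4.2000 59.2500]
P' = Q + AᵀP(A−BK) = [10.3900 10.2000; 10.2000 63.2500]
tr(P') = 73.6400

73.6400


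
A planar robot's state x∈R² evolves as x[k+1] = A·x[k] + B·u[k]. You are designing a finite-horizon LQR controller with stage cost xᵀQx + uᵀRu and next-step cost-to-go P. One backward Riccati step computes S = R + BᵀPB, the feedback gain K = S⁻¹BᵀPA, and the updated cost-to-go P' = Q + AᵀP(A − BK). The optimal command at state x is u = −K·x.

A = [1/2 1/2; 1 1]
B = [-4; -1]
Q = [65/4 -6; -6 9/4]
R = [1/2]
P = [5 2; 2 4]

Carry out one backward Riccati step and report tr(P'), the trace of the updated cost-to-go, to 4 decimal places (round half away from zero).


22.4726

BᵀP = [-22.0000 -12.0000]
S = R + BᵀPB = [1/2] + [100.0000] = [100.5000]
BᵀPA = [-23.0000 -23.0000]
K = S⁻¹·BᵀPA = [-0.2289 -0.2289]
A−BK = [-0.4154 -0.4154; 0.7711 0.7711]
AᵀP(A−BK) = [1.9863 1.9863; 1.9863 1.9863]
P' = Q + AᵀP(A−BK) = [18.2363 -4.0137; -4.0137 4.2363]
tr(P') = 22.4726


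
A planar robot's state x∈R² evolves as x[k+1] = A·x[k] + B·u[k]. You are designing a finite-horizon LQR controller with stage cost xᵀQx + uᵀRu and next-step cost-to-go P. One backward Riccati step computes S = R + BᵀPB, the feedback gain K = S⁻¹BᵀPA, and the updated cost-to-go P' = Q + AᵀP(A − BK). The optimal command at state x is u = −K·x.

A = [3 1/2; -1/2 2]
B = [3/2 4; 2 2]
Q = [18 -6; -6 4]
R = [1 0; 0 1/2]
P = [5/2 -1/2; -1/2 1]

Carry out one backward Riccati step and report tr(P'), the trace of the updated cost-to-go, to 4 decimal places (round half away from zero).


BᵀP = [2.7500 1.2500; 9.0000 0.0000]
S = R + BᵀPB = [1 0; 0 1/2] + [6.6250 13.5000; 13.5000 36.0000] = [7.6250 13.5000; 13.5000 36.5000]
BᵀPA = [7.6250 3.8750; 27.0000 4.5000]
K = S⁻¹·BᵀPA = [-0.8972 0.8399; 1.0716 -0.1874]
A−BK = [0.0595 -0.0104; -0.8487 0.6949]
AᵀP(A−BK) = [2.1588 -1.4704; -1.4704 1.2134]
P' = Q + AᵀP(A−BK) = [20.1588 -7.4704; -7.4704 5.2134]
tr(P') = 25.3722

25.3722


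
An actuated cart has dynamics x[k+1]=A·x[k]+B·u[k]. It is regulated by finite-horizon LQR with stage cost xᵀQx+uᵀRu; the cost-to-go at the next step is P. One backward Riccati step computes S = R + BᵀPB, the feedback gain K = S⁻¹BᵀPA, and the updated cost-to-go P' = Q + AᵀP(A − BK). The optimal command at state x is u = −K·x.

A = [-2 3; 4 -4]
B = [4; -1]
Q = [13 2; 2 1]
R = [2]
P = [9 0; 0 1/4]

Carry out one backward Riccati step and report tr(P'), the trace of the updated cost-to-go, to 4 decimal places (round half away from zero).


BᵀP = [36.0000 -0.2500]
S = R + BᵀPB = [2] + [144.2500] = [146.2500]
BᵀPA = [-73.0000 109.0000]
K = S⁻¹·BᵀPA = [-0.4991 0.7453]
A−BK = [-0.0034 0.0188; 3.5009 -3.2547]
AᵀP(A−BK) = [3.5624 -3.5932; -3.5932 3.7624]
P' = Q + AᵀP(A−BK) = [16.5624 -1.5932; -1.5932 4.7624]
tr(P') = 21.3248

21.3248


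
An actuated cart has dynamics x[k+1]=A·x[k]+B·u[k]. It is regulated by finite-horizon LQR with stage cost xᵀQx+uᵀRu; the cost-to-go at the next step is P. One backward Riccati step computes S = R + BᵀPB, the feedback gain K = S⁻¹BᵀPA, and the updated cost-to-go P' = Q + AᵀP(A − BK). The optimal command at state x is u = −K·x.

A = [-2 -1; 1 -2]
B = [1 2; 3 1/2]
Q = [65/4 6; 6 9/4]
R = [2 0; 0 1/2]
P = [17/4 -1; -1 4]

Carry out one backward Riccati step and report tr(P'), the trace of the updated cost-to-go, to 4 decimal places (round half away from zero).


20.5992

BᵀP = [1.2500 11.0000; 8.0000 0.0000]
S = R + BᵀPB = [2 0; 0 1/2] + [34.2500 8.0000; 8.0000 16.0000] = [36.2500 8.0000; 8.0000 16.5000]
BᵀPA = [8.5000 -23.2500; -16.0000 -8.0000]
K = S⁻¹·BᵀPA = [0.5022 -0.5984; -1.2132 -0.1947]
A−BK = [-0.0758 -0.0122; 0.0999 -0.1074]
AᵀP(A−BK) = [1.3199 -0.5289; -0.5289 0.7793]
P' = Q + AᵀP(A−BK) = [17.5699 5.4711; 5.4711 3.0293]
tr(P') = 20.5992


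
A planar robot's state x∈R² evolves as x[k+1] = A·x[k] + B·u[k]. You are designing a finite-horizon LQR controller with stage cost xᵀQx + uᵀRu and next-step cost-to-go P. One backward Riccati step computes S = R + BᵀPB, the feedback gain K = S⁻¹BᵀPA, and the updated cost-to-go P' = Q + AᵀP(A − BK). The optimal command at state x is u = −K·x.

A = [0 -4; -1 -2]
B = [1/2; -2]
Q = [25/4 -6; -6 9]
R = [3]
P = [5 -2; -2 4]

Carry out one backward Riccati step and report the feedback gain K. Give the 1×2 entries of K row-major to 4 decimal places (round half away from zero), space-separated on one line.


BᵀP = [6.5000 -9.0000]
S = R + BᵀPB = [3] + [21.2500] = [24.2500]
BᵀPA = [9.0000 -8.0000]
K = S⁻¹·BᵀPA = [0.3711 -0.3299]
A−BK = [-0.1856 -3.8351; -0.2577 -2.6598]
AᵀP(A−BK) = [0.6598 2.9691; 2.9691 61.3608]
P' = Q + AᵀP(A−BK) = [6.9098 -3.0309; -3.0309 70.3608]
tr(P') = 77.2706

0.3711 -0.3299


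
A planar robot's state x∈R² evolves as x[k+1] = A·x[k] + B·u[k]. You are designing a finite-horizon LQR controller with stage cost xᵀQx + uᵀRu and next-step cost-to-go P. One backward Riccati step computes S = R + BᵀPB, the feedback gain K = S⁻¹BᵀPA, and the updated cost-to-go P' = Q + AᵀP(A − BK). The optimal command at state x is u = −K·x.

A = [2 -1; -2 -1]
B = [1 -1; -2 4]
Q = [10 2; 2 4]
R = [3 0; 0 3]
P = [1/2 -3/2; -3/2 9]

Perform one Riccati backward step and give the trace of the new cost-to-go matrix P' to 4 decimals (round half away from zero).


15.6390

BᵀP = [3.5000 -19.5000; -6.5000 37.5000]
S = R + BᵀPB = [3 0; 0 3] + [42.5000 -81.5000; -81.5000 156.5000] = [45.5000 -81.5000; -81.5000 159.5000]
BᵀPA = [46.0000 16.0000; -88.0000 -31.0000]
K = S⁻¹·BᵀPA = [0.2683 0.0415; -0.4146 -0.1732]
A−BK = [1.3171 -1.2146; 0.1951 -0.2244]
AᵀP(A−BK) = [1.1707 -0.1463; -0.1463 0.4683]
P' = Q + AᵀP(A−BK) = [11.1707 1.8537; 1.8537 4.4683]
tr(P') = 15.6390


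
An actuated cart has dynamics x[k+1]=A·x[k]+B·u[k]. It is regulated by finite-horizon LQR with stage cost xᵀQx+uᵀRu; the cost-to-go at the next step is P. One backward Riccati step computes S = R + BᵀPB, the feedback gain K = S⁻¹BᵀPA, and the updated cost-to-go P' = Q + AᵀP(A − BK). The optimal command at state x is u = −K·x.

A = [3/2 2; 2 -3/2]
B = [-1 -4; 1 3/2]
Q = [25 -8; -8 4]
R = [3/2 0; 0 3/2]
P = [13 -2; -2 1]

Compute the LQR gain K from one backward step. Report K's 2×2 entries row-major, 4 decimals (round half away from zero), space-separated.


BᵀP = [-15.0000 3.0000; -55.0000 9.5000]
S = R + BᵀPB = [3/2 0; 0 3/2] + [18.0000 64.5000; 64.5000 234.2500] = [19.5000 64.5000; 64.5000 235.7500]
BᵀPA = [-16.5000 -34.5000; -63.5000 -124.2500]
K = S⁻¹·BᵀPA = [0.4712 -0.2730; -0.3983 -0.4524]
A−BK = [0.3781 -0.0824; 2.1262 -0.5485]
AᵀP(A−BK) = [3.7345 -0.7288; -0.7288 0.6270]
P' = Q + AᵀP(A−BK) = [28.7345 -8.7288; -8.7288 4.6270]
tr(P') = 33.3616

0.4712 -0.2730 -0.3983 -0.4524


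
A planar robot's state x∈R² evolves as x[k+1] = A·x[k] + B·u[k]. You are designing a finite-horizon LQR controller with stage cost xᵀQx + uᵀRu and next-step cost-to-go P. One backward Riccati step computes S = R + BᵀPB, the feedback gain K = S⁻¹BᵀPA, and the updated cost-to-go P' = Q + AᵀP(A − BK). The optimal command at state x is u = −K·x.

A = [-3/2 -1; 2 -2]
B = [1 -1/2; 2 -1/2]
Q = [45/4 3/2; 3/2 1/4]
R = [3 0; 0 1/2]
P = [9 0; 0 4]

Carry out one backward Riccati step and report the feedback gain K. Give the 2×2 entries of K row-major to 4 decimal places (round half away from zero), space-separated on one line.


BᵀP = [9.0000 8.0000; -4.5000 -2.0000]
S = R + BᵀPB = [3 0; 0 1/2] + [25.0000 -8.5000; -8.5000 3.2500] = [28.0000 -8.5000; -8.5000 3.7500]
BᵀPA = [2.5000 -25.0000; 2.7500 8.5000]
K = S⁻¹·BᵀPA = [1.0000 -0.6565; 3.0000 0.7786]
A−BK = [-1.0000 0.0458; 1.5000 -0.2977]
AᵀP(A−BK) = [25.5000 -3.0000; -3.0000 1.9695]
P' = Q + AᵀP(A−BK) = [36.7500 -1.5000; -1.5000 2.2195]
tr(P') = 38.9695

1.0000 -0.6565 3.0000 0.7786


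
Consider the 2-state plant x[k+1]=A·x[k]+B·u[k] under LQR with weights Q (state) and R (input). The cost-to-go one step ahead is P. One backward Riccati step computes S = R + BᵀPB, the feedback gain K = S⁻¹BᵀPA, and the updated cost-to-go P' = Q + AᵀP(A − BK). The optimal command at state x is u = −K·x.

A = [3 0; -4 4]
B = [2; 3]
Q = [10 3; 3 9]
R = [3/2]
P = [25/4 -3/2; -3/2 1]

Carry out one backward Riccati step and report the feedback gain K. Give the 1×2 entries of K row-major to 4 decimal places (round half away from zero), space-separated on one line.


1.3714 0.0000

BᵀP = [8.0000 0.0000]
S = R + BᵀPB = [3/2] + [16.0000] = [17.5000]
BᵀPA = [24.0000 0.0000]
K = S⁻¹·BᵀPA = [1.3714 0.0000]
A−BK = [0.2571 0.0000; -8.1143 4.0000]
AᵀP(A−BK) = [75.3357 -34.0000; -34.0000 16.0000]
P' = Q + AᵀP(A−BK) = [85.3357 -31.0000; -31.0000 25.0000]
tr(P') = 110.3357


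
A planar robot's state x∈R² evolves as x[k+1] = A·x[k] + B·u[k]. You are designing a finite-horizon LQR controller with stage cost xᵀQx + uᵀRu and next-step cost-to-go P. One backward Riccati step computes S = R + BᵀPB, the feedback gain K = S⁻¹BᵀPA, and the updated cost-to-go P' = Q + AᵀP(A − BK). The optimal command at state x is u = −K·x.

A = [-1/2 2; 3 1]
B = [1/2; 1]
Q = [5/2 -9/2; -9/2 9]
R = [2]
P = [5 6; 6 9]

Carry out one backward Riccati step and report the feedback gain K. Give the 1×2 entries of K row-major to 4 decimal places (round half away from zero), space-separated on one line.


BᵀP = [8.5000 12.0000]
S = R + BᵀPB = [2] + [16.2500] = [18.2500]
BᵀPA = [31.7500 29.0000]
K = S⁻¹·BᵀPA = [1.7397 1.5890]
A−BK = [-1.3699 1.2055; 1.2603 -0.5890]
AᵀP(A−BK) = [9.0137 4.5479; 4.5479 6.9178]
P' = Q + AᵀP(A−BK) = [11.5137 0.0479; 0.0479 15.9178]
tr(P') = 27.4315

1.7397 1.5890


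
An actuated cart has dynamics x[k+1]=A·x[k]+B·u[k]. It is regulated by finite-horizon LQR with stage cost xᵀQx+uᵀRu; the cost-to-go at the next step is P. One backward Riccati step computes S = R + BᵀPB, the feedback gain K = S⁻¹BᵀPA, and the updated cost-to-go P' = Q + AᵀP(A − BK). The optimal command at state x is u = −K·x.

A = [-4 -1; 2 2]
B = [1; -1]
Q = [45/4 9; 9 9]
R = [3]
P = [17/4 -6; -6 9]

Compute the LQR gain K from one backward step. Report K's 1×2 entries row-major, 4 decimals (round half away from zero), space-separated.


-2.5133 -1.4248

BᵀP = [10.2500 -15.0000]
S = R + BᵀPB = [3] + [25.2500] = [28.2500]
BᵀPA = [-71.0000 -40.2500]
K = S⁻¹·BᵀPA = [-2.5133 -1.4248]
A−BK = [-1.4867 0.4248; -0.5133 0.5752]
AᵀP(A−BK) = [21.5575 11.8407; 11.8407 6.9027]
P' = Q + AᵀP(A−BK) = [32.8075 20.8407; 20.8407 15.9027]
tr(P') = 48.7102


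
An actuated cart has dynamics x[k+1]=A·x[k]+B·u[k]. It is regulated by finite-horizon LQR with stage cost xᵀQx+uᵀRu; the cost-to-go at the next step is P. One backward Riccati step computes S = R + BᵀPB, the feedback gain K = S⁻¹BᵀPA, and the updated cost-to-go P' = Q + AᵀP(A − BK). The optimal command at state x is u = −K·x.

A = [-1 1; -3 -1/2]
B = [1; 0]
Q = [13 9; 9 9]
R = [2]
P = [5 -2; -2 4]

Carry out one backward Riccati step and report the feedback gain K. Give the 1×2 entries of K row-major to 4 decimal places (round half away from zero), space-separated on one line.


BᵀP = [5.0000 -2.0000]
S = R + BᵀPB = [2] + [5.0000] = [7.0000]
BᵀPA = [1.0000 6.0000]
K = S⁻¹·BᵀPA = [0.1429 0.8571]
A−BK = [-1.1429 0.1429; -3.0000 -0.5000]
AᵀP(A−BK) = [28.8571 5.1429; 5.1429 2.8571]
P' = Q + AᵀP(A−BK) = [41.8571 14.1429; 14.1429 11.8571]
tr(P') = 53.7143

0.1429 0.8571


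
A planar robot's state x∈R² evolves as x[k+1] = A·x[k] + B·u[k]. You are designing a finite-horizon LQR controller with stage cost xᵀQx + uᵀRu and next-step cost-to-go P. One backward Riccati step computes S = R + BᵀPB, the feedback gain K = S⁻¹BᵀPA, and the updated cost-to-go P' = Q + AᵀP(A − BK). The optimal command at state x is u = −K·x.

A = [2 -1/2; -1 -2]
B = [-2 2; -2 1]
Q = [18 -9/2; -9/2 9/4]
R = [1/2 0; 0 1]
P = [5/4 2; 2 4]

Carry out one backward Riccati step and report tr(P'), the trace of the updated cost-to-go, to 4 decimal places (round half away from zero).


BᵀP = [-6.5000 -12.0000; 4.5000 8.0000]
S = R + BᵀPB = [1/2 0; 0 1] + [37.0000 -25.0000; -25.0000 17.0000] = [37.5000 -25.0000; -25.0000 18.0000]
BᵀPA = [-1.0000 27.2500; 1.0000 -18.2500]
K = S⁻¹·BᵀPA = [0.1400 0.6850; 0.2500 -0.0625]
A−BK = [1.7800 0.9950; -0.9700 -0.5675]
AᵀP(A−BK) = [0.8900 0.4975; 0.4975 0.5056]
P' = Q + AᵀP(A−BK) = [18.8900 -4.0025; -4.0025 2.7556]
tr(P') = 21.6456

21.6456


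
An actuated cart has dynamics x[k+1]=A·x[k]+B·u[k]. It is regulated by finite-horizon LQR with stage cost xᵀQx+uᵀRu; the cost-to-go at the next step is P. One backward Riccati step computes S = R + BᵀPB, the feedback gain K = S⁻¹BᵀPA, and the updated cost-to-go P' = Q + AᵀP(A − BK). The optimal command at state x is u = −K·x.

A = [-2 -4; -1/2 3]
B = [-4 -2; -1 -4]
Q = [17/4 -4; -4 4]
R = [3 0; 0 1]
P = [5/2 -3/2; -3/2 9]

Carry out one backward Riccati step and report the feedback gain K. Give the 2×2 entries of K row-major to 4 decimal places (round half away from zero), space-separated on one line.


BᵀP = [-8.5000 -3.0000; 1.0000 -33.0000]
S = R + BᵀPB = [3 0; 0 1] + [37.0000 29.0000; 29.0000 130.0000] = [40.0000 29.0000; 29.0000 131.0000]
BᵀPA = [18.5000 25.0000; 14.5000 -103.0000]
K = S⁻¹·BᵀPA = [0.4553 1.4235; 0.0099 -1.1014]
A−BK = [-0.1589 -0.5088; -0.0051 0.0180]
AᵀP(A−BK) = [0.6830 2.1353; 2.1353 7.9695]
P' = Q + AᵀP(A−BK) = [4.9330 -1.8647; -1.8647 11.9695]
tr(P') = 16.9025

0.4553 1.4235 0.0099 -1.1014
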